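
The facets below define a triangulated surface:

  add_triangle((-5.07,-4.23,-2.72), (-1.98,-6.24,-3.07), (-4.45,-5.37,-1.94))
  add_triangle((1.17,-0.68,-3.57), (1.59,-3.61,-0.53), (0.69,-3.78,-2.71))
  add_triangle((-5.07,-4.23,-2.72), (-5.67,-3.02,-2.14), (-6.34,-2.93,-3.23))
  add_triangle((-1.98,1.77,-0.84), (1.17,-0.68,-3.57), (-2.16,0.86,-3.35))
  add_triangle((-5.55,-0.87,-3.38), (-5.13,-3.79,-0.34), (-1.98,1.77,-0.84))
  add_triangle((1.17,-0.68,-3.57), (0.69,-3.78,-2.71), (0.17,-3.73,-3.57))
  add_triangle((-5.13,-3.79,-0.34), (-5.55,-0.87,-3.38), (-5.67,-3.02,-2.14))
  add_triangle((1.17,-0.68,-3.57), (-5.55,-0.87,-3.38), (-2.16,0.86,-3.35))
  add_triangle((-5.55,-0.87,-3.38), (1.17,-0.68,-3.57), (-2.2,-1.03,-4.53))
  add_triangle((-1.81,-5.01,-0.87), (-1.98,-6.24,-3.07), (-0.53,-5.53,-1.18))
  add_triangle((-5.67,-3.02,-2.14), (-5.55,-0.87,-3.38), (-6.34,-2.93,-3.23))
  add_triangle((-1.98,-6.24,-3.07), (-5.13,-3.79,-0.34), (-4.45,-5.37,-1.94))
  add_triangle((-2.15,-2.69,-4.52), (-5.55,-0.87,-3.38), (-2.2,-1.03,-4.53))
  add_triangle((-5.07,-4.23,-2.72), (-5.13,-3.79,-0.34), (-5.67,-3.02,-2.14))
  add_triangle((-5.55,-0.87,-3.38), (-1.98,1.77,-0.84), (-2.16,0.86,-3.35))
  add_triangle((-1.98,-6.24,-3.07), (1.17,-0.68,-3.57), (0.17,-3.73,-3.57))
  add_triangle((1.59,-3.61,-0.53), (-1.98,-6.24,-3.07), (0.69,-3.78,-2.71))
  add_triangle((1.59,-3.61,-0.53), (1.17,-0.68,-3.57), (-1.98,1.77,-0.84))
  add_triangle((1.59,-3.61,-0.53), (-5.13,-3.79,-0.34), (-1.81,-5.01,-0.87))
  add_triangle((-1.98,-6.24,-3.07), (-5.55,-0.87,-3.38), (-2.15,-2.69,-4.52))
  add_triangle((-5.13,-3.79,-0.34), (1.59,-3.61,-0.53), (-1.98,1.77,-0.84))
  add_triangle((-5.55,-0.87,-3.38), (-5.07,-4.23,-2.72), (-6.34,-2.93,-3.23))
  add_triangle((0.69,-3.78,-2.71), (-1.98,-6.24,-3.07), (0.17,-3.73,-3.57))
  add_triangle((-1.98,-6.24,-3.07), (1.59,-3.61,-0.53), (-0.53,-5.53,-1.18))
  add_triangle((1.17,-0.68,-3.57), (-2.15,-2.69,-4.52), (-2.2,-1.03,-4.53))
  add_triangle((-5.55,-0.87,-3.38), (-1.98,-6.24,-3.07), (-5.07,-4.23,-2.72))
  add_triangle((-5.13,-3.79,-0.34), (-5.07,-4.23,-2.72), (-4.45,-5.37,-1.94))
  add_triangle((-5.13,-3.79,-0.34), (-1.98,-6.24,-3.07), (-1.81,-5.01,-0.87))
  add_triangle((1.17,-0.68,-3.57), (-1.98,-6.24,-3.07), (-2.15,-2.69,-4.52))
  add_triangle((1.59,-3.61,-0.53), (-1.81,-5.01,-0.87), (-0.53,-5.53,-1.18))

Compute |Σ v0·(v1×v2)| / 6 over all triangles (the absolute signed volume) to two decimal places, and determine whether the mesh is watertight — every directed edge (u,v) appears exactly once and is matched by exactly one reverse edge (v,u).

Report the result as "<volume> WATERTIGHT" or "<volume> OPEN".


Per-triangle v0·(v1×v2)/6:
  t1: +4.5461
  t2: +3.1641
  t3: +1.5506
  t4: +1.7309
  t5: +6.3682
  t6: +1.5824
  t7: +1.8621
  t8: +6.3729
  t9: +0.1662
  t10: +2.3843
  t11: +1.1075
  t12: +1.4870
  t13: +4.9087
  t14: +3.1132
  t15: +4.3208
  t16: +2.0542
  t17: +4.8675
  t18: -3.0824
  t19: +1.0731
  t20: +13.5526
  t21: -4.6557
  t22: +1.3469
  t23: +2.2121
  t24: +2.7960
  t25: +3.6488
  t26: +7.9402
  t27: +3.5633
  t28: +6.1649
  t29: +8.9692
  t30: +0.6497
Σ = +95.7656 → |volume| = 95.77

Directed edges: 90 total, each appears once with its reverse present → watertight.

95.77 WATERTIGHT


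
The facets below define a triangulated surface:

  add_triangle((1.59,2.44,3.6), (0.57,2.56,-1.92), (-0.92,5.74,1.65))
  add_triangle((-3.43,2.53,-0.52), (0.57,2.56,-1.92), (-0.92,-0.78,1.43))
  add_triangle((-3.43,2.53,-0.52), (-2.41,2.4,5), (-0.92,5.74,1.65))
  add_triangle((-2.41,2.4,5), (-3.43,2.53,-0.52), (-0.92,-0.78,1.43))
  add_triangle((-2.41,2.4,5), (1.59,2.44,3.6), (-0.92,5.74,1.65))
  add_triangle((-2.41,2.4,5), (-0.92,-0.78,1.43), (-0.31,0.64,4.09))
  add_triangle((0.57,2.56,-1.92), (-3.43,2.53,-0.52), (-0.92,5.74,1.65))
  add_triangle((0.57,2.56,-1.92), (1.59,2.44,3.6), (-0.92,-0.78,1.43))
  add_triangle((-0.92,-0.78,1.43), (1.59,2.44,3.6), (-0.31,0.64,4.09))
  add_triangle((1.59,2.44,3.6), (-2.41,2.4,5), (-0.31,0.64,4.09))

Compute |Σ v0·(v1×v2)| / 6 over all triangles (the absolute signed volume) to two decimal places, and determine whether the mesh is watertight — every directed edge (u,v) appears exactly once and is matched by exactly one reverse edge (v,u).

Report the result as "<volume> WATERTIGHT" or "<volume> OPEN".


Per-triangle v0·(v1×v2)/6:
  t1: +7.7519
  t2: -1.0011
  t3: +14.8877
  t4: +5.0322
  t5: +13.7849
  t6: +2.2846
  t7: +8.8544
  t8: -2.1065
  t9: +0.2364
  t10: +4.6523
Σ = +54.3769 → |volume| = 54.38

Directed edges: 30 total, each appears once with its reverse present → watertight.

54.38 WATERTIGHT


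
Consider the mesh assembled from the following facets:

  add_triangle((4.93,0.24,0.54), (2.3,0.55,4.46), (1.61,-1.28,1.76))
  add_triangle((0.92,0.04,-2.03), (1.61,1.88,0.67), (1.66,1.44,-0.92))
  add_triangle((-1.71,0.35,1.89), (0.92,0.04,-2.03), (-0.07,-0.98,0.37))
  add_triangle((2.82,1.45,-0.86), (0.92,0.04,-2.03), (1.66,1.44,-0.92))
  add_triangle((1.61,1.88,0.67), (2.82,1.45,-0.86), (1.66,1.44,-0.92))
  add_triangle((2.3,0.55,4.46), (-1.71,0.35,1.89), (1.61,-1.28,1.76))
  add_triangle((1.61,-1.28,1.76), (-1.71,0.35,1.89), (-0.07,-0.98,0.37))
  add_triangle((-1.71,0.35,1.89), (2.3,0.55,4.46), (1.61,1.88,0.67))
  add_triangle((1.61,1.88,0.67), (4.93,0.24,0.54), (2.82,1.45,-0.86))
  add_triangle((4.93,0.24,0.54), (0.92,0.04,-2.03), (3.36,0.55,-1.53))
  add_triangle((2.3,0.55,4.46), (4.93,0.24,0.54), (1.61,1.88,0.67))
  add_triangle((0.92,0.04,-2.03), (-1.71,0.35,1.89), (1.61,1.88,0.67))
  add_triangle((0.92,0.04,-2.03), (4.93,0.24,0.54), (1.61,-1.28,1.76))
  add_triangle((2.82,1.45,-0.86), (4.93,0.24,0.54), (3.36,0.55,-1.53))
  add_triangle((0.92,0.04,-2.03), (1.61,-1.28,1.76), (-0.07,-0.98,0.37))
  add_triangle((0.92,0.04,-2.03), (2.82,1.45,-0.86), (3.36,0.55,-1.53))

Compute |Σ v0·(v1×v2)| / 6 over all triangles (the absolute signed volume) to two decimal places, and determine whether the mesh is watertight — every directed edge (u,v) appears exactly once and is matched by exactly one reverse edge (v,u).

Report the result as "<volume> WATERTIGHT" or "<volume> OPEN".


29.52 WATERTIGHT

Per-triangle v0·(v1×v2)/6:
  t1: +5.2668
  t2: -0.1244
  t3: +0.2681
  t4: +0.5664
  t5: +0.5246
  t6: +2.9264
  t7: +0.9238
  t8: +3.6967
  t9: +2.2628
  t10: +0.6840
  t11: +6.0517
  t12: +0.7974
  t13: +2.3845
  t14: +1.6761
  t15: +0.7512
  t16: +0.8655
Σ = +29.5215 → |volume| = 29.52

Directed edges: 48 total, each appears once with its reverse present → watertight.


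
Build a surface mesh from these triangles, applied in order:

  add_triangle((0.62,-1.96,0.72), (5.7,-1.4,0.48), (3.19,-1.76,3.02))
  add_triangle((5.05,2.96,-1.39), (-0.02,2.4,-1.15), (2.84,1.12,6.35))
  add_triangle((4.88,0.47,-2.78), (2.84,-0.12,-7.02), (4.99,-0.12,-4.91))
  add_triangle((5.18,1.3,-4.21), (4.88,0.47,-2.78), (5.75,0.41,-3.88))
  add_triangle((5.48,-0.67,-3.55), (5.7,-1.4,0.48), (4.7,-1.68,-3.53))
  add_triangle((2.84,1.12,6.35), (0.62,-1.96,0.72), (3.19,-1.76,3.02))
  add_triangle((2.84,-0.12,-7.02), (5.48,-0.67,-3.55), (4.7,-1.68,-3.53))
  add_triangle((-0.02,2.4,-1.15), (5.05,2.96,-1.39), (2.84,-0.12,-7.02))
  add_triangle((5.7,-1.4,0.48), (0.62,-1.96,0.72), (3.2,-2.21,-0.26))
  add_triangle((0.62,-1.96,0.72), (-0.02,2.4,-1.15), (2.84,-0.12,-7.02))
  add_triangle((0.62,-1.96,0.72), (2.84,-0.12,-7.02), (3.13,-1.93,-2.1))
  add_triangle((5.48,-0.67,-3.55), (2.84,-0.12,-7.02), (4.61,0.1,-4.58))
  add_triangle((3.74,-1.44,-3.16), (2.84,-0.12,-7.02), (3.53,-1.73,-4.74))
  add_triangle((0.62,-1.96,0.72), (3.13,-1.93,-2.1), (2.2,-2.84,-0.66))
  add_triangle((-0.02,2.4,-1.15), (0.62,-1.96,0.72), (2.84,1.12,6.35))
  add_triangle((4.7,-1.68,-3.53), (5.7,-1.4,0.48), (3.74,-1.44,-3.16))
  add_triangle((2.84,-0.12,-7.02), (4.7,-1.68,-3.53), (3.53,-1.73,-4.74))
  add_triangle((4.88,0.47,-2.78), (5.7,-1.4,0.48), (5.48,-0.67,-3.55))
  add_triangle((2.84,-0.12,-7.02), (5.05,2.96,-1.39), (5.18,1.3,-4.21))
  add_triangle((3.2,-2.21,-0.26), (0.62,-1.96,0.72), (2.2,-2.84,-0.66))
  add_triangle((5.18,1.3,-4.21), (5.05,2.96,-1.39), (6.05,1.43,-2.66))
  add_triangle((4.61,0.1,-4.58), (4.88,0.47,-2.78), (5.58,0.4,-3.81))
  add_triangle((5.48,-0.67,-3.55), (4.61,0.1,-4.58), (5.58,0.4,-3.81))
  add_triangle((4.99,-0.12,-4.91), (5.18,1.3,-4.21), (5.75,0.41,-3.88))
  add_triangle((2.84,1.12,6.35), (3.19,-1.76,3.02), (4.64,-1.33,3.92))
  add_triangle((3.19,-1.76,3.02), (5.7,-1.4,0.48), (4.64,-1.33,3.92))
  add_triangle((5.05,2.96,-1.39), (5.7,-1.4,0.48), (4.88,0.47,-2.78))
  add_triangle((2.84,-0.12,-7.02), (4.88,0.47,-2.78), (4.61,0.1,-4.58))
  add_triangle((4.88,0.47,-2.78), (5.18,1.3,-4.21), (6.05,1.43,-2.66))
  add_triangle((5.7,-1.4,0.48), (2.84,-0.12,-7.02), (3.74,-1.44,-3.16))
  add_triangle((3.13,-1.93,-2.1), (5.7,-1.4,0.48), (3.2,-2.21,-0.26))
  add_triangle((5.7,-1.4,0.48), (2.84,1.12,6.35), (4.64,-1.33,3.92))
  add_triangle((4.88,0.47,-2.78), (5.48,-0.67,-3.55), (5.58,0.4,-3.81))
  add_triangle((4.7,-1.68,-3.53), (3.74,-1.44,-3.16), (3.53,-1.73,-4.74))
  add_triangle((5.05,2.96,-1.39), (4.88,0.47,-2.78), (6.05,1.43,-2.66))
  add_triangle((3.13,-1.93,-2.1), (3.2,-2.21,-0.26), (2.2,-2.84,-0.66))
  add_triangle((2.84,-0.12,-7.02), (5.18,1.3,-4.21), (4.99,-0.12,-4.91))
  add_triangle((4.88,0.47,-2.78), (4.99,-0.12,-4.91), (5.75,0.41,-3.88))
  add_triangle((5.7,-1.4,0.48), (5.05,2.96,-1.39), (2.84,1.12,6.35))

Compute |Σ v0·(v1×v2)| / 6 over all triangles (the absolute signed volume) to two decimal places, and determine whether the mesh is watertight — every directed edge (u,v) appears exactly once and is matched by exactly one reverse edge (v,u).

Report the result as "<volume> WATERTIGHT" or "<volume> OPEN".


Per-triangle v0·(v1×v2)/6:
  t1: +4.1055
  t2: +13.9467
  t3: -1.9772
  t4: +0.5410
  t5: +4.5241
  t6: +3.3395
  t7: +5.3305
  t8: +14.3986
  t9: +1.8127
  t10: -1.4601
  t11: +3.2428
  t12: +2.8091
  t13: -2.1345
  t14: -0.2075
  t15: -1.9127
  t16: +0.2094
  t17: +3.2570
  t18: +4.3097
  t19: +4.9339
  t20: +0.9358
  t21: +3.5053
  t22: +0.0418
  t23: +1.4568
  t24: +1.7019
  t25: +3.0696
  t26: +2.7764
  t27: +9.8554
  t28: +0.8861
  t29: +1.3802
  t30: -5.5023
  t31: +2.6134
  t32: +7.1989
  t33: +0.5671
  t34: +0.0400
  t35: -0.5577
  t36: +1.3594
  t37: +4.9681
  t38: +0.0535
  t39: +27.5187
Σ = +122.9372 → |volume| = 122.94

Directed edges: 117 total; 3 unmatched, e.g. (2.84,-0.12,-7.02)→(3.13,-1.93,-2.1) → open.

122.94 OPEN


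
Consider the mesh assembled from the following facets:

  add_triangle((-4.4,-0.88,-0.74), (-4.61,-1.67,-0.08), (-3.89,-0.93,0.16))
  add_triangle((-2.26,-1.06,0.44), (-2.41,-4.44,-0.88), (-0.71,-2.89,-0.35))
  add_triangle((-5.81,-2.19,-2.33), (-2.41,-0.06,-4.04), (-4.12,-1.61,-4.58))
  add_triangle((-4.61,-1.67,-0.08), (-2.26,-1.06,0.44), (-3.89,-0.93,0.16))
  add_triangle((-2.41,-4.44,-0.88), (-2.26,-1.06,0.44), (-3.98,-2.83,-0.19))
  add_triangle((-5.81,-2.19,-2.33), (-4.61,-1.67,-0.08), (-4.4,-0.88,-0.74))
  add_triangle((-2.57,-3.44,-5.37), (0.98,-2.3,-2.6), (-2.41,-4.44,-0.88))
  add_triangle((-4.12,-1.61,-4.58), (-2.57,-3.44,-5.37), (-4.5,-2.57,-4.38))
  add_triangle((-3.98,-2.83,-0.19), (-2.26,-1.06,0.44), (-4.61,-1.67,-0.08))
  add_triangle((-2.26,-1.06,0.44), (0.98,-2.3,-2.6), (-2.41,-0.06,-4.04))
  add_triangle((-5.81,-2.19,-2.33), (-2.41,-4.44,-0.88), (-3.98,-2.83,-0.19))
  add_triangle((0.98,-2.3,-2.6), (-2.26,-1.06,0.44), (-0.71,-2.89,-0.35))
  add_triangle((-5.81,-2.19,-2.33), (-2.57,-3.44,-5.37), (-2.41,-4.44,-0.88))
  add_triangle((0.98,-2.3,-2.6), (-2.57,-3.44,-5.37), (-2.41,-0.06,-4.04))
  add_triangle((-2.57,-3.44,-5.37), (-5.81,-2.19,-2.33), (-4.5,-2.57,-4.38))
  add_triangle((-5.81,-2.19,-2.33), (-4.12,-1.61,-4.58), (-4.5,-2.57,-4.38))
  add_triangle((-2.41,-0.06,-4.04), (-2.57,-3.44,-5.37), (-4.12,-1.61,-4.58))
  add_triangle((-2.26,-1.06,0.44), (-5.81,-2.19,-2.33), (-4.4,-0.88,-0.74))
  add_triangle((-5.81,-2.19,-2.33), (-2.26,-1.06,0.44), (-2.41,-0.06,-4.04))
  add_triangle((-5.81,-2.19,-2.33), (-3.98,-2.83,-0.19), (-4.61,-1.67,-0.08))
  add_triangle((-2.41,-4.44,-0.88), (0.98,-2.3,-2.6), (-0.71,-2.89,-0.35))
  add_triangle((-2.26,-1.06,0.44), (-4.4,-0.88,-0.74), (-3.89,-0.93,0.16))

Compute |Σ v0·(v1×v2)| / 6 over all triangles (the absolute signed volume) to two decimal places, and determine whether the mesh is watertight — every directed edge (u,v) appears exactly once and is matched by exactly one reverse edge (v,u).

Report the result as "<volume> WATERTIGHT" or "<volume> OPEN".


Per-triangle v0·(v1×v2)/6:
  t1: +0.3691
  t2: +0.6908
  t3: +2.5750
  t4: +0.2186
  t5: +0.7133
  t6: +1.2663
  t7: +8.8461
  t8: +2.4414
  t9: +0.5336
  t10: -5.6585
  t11: +4.6972
  t12: -1.8129
  t13: +15.0464
  t14: +4.7621
  t15: +2.4913
  t16: +2.3350
  t17: +3.7978
  t18: -1.2214
  t19: +0.4867
  t20: +2.3698
  t21: +1.7298
  t22: -0.2716
Σ = +46.4057 → |volume| = 46.41

Directed edges: 66 total, each appears once with its reverse present → watertight.

46.41 WATERTIGHT


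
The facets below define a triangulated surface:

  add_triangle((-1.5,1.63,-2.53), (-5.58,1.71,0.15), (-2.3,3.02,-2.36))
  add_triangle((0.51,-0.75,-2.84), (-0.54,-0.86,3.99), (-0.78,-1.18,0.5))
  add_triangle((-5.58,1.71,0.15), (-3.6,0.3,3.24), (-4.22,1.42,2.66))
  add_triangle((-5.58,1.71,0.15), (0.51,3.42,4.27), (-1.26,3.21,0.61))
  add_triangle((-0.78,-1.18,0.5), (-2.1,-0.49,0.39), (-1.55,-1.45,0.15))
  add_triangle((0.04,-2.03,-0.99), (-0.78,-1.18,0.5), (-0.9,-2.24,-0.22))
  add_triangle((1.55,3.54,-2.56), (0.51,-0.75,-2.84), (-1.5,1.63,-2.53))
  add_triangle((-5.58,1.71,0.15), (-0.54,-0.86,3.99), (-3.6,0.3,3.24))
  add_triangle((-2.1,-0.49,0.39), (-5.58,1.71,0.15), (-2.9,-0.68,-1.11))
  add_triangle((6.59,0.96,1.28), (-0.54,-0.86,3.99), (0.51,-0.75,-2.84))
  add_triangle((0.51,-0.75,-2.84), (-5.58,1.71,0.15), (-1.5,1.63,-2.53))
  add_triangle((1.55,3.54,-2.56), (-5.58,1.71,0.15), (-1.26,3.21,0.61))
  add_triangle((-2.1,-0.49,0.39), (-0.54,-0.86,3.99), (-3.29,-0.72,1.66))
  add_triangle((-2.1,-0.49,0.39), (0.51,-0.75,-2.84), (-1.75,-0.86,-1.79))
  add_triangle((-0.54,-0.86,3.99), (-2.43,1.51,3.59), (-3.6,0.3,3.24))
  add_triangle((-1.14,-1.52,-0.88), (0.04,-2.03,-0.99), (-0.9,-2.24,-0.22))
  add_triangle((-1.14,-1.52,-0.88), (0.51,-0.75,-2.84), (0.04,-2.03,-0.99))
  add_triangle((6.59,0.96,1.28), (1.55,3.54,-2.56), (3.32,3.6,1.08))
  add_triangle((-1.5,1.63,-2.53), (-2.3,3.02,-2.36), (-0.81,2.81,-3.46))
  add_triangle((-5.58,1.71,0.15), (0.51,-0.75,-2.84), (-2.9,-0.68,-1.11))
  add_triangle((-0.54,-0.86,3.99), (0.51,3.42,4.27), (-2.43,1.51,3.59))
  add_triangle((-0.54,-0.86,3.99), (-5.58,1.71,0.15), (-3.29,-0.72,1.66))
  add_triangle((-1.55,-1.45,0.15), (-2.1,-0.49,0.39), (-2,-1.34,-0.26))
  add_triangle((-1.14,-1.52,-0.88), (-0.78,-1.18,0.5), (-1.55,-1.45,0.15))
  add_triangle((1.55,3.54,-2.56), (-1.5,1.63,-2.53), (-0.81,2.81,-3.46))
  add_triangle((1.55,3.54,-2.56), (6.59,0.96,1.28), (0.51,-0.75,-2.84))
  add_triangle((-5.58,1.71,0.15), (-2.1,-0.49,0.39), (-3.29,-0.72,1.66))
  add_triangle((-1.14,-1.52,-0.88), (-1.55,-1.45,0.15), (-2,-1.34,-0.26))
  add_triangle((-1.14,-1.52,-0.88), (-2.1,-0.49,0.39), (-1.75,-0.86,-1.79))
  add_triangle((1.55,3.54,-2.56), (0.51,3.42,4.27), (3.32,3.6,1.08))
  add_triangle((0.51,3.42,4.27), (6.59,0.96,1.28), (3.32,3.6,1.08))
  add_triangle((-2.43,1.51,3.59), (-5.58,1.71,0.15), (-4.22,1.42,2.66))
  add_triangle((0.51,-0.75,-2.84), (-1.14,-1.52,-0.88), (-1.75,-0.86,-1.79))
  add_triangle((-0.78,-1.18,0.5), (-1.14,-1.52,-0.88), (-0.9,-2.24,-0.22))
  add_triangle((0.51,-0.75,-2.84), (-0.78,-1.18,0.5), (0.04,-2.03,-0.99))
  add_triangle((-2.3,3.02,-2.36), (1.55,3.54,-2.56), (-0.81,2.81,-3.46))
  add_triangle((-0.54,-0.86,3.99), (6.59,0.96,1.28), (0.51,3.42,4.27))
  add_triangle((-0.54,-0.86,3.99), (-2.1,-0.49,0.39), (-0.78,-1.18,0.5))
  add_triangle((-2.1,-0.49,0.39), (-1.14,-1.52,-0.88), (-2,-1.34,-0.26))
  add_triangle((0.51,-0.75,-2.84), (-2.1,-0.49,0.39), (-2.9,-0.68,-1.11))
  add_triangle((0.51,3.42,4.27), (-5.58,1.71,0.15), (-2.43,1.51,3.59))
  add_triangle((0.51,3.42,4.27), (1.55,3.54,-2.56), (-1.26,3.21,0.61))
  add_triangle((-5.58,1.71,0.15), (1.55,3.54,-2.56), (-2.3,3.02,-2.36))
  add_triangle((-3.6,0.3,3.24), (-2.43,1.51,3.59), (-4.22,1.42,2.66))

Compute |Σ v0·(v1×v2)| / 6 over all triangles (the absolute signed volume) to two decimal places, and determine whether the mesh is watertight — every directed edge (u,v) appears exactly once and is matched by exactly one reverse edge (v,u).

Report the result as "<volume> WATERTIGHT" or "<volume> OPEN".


Per-triangle v0·(v1×v2)/6:
  t1: +2.8982
  t2: +0.7348
  t3: +2.2729
  t4: +9.3337
  t5: +0.1834
  t6: +0.1064
  t7: +5.0861
  t8: +0.0280
  t9: +1.7390
  t10: +6.2295
  t11: +4.4953
  t12: +8.7649
  t13: +0.3344
  t14: -0.2093
  t15: +3.5107
  t16: +0.3896
  t17: +1.0026
  t18: +11.3768
  t19: +1.0055
  t20: +3.4673
  t21: +7.2636
  t22: +4.8908
  t23: +0.1984
  t24: +0.1649
  t25: -0.2383
  t26: +13.2887
  t27: +1.1206
  t28: +0.1890
  t29: +0.7557
  t30: +9.0834
  t31: +12.6773
  t32: +1.3970
  t33: +1.0245
  t34: +0.2051
  t35: -0.4922
  t36: +2.8398
  t37: +18.6268
  t38: +1.2674
  t39: +0.0566
  t40: +0.4982
  t41: +8.6740
  t42: +8.8969
  t43: +3.6208
  t44: +1.7921
Σ = +160.5511 → |volume| = 160.55

Directed edges: 132 total, each appears once with its reverse present → watertight.

160.55 WATERTIGHT


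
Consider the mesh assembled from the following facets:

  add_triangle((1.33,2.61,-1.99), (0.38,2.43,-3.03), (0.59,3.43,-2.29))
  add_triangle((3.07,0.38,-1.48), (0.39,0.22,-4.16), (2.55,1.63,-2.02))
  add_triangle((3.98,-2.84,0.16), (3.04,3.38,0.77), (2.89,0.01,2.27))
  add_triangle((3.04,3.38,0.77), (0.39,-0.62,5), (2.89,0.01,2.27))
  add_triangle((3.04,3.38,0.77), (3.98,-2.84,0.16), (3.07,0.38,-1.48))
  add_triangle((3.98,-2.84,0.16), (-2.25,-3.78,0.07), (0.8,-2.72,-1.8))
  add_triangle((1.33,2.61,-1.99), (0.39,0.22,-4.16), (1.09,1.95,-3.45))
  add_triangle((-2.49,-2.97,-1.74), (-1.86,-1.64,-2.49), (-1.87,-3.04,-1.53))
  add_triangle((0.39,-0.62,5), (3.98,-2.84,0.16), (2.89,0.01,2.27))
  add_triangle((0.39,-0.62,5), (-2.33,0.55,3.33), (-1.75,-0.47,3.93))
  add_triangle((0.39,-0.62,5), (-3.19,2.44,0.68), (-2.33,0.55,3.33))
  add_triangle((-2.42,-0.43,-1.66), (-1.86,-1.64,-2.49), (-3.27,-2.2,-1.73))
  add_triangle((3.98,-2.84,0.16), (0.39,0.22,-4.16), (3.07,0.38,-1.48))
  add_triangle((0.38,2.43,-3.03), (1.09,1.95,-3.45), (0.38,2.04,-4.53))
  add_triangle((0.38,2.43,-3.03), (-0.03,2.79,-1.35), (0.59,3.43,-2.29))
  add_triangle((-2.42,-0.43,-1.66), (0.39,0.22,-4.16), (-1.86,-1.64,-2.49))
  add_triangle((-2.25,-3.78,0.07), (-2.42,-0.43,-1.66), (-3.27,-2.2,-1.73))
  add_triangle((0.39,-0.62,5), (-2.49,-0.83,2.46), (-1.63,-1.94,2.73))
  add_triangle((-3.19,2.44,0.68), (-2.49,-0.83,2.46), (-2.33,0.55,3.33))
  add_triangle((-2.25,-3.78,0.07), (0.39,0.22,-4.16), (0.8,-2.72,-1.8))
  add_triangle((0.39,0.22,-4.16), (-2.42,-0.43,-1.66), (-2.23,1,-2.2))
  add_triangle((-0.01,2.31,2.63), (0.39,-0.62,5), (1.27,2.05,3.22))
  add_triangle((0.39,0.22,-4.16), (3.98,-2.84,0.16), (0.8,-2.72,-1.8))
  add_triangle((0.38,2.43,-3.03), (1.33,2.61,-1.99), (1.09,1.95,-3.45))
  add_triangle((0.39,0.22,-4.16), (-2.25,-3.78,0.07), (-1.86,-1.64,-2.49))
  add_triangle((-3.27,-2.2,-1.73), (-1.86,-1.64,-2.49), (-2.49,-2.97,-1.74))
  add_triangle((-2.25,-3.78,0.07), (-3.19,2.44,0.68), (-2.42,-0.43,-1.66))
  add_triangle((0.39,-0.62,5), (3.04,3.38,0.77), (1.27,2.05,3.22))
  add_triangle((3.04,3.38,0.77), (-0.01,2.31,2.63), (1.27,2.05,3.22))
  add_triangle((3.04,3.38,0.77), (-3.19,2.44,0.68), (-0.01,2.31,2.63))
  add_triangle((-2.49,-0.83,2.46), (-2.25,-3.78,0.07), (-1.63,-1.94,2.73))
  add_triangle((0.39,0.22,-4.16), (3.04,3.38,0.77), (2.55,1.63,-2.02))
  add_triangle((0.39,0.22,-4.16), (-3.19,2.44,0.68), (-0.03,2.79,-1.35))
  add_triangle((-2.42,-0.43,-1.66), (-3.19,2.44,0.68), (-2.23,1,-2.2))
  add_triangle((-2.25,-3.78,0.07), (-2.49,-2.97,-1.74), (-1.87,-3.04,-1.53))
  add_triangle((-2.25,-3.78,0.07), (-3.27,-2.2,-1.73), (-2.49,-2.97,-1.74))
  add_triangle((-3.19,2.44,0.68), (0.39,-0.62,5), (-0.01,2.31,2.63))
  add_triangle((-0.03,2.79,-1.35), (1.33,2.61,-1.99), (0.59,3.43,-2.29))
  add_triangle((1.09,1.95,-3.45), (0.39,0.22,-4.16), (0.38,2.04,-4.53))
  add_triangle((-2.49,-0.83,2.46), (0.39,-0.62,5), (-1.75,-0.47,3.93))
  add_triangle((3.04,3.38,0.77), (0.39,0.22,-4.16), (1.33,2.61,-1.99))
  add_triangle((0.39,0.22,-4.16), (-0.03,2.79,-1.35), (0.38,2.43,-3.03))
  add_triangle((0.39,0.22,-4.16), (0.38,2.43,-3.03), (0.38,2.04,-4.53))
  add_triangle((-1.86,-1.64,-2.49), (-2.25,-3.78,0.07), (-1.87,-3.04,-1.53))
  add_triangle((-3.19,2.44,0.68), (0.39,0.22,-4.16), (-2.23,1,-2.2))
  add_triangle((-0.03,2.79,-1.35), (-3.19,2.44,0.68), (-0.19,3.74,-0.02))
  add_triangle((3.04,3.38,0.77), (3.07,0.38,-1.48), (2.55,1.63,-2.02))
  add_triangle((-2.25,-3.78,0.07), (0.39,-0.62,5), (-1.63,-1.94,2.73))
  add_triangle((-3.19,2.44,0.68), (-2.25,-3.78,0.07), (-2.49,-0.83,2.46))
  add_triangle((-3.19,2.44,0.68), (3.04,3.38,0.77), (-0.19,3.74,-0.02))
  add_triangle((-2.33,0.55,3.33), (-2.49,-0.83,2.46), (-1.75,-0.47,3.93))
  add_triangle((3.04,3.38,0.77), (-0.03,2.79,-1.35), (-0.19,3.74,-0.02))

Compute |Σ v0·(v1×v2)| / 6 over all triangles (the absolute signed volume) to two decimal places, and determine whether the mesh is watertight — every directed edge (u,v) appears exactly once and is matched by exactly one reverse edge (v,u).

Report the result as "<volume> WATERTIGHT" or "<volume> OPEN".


149.99 OPEN

Per-triangle v0·(v1×v2)/6:
  t1: +0.7144
  t2: +2.6018
  t3: +7.0378
  t4: +7.1335
  t5: +7.0068
  t6: +6.7740
  t7: +0.0700
  t8: +0.4535
  t9: +7.3395
  t10: +1.6129
  t11: +2.8455
  t12: +1.0638
  t13: +6.5904
  t14: +0.6064
  t15: +0.4215
  t16: +2.4123
  t17: +0.3540
  t18: +2.7729
  t19: +2.8555
  t20: +6.0317
  t21: +2.4526
  t22: +2.6773
  t23: +6.5584
  t24: +0.7823
  t25: +2.7253
  t26: +0.9732
  t27: +5.8670
  t28: +3.1315
  t29: +2.5576
  t30: +6.2353
  t31: +2.6557
  t32: +2.3120
  t33: +5.6239
  t34: +2.4282
  t35: +0.6533
  t36: +1.4114
  t37: +6.6716
  t38: +0.1861
  t39: +1.0117
  t40: +0.9384
  t41: +2.6928
  t42: +0.4272
  t43: -0.1901
  t44: -0.7872
  t45: +2.2669
  t46: +2.5033
  t47: +2.7186
  t48: +2.7819
  t49: +6.2379
  t50: +2.8936
  t51: +1.1635
  t52: +2.7277
Σ = +149.9867 → |volume| = 149.99

Directed edges: 156 total; 6 unmatched, e.g. (3.98,-2.84,0.16)→(-2.25,-3.78,0.07) → open.


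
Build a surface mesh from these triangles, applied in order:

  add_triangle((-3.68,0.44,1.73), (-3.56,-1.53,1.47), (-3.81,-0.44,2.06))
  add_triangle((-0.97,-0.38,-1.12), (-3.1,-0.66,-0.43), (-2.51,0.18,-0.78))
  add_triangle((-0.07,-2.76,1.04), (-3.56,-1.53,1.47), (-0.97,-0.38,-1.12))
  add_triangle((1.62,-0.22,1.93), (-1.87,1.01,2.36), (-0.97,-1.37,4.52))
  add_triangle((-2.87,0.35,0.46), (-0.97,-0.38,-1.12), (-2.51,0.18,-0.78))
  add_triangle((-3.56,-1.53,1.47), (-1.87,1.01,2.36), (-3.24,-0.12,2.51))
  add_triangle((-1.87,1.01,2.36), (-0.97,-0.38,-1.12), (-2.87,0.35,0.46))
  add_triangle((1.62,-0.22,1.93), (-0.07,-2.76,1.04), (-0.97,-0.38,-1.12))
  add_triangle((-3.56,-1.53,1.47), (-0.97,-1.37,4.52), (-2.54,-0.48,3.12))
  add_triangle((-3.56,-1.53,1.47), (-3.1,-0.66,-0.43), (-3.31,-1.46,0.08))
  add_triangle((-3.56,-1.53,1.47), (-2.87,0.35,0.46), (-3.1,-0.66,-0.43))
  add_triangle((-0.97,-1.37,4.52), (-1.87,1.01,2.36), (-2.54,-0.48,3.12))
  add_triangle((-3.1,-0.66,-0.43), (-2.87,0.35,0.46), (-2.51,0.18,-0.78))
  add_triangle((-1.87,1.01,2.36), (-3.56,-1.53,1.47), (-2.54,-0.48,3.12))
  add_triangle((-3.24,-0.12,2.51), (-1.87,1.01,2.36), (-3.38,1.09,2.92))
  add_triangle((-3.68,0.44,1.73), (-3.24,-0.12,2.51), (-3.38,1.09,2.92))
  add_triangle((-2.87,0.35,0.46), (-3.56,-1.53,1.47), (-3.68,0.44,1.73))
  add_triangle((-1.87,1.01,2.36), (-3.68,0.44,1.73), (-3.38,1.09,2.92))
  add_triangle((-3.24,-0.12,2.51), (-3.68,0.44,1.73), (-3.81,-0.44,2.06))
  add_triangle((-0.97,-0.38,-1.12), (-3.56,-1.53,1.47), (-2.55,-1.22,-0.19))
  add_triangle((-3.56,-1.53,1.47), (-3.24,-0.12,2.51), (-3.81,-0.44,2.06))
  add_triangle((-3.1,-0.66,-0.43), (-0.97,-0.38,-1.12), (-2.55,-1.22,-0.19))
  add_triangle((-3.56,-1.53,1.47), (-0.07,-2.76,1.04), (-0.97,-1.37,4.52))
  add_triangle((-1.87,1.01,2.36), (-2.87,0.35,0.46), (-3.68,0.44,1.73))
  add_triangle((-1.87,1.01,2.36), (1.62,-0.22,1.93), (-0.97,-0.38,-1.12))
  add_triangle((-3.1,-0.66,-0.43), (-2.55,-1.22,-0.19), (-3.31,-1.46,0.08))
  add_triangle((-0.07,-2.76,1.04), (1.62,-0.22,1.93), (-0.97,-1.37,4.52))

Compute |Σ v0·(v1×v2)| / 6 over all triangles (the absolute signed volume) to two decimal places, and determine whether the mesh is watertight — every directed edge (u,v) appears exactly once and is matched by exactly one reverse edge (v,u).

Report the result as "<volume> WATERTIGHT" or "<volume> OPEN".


Per-triangle v0·(v1×v2)/6:
  t1: +0.4343
  t2: +0.4024
  t3: +2.4408
  t4: +3.0188
  t5: -0.2049
  t6: -0.0625
  t7: -0.0140
  t8: +0.1286
  t9: +2.6662
  t10: +0.5513
  t11: +1.3174
  t12: +1.9527
  t13: +0.5311
  t14: +1.6526
  t15: +0.4223
  t16: +0.8294
  t17: +1.0674
  t18: +0.0190
  t19: +0.4584
  t20: -0.1391
  t21: +0.4653
  t22: +0.3594
  t23: +6.1007
  t24: +0.4351
  t25: -0.6412
  t26: +0.1247
  t27: +3.7885
Σ = +28.1049 → |volume| = 28.10

Directed edges: 81 total; 3 unmatched, e.g. (-3.31,-1.46,0.08)→(-3.56,-1.53,1.47) → open.

28.10 OPEN


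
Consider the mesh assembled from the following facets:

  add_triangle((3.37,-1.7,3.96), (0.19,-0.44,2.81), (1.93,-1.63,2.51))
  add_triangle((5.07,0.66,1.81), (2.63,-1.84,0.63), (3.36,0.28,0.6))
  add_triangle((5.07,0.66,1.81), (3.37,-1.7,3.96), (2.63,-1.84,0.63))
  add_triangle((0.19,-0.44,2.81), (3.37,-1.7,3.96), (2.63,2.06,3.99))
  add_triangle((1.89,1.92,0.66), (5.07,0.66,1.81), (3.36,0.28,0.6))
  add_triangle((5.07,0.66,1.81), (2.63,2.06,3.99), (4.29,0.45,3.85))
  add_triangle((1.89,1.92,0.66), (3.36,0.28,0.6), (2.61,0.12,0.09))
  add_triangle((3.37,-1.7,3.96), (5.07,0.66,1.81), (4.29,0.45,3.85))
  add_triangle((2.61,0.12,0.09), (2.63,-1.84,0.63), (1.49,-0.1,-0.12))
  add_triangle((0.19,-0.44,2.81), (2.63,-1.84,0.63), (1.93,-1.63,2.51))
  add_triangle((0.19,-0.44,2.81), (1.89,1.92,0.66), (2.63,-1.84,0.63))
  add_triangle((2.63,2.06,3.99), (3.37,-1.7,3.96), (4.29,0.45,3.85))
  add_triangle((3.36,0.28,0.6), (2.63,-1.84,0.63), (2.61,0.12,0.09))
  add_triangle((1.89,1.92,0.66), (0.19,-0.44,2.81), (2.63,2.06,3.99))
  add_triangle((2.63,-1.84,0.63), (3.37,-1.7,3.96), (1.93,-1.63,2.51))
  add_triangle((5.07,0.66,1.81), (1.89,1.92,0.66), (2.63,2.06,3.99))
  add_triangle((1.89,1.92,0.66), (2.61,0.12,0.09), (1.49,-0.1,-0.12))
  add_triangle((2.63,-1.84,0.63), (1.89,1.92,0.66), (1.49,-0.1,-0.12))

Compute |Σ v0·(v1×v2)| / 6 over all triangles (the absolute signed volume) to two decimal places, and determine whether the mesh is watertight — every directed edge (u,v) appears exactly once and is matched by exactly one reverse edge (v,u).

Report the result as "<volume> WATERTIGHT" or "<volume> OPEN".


26.25 WATERTIGHT

Per-triangle v0·(v1×v2)/6:
  t1: +0.9069
  t2: +1.0645
  t3: +5.6423
  t4: +5.0944
  t5: +0.8500
  t6: +3.6446
  t7: +0.3536
  t8: +3.9373
  t9: +0.1857
  t10: -0.0634
  t11: -3.9568
  t12: +3.5864
  t13: +0.4424
  t14: -0.0838
  t15: +0.9769
  t16: +4.3371
  t17: +0.0931
  t18: -0.7634
Σ = +26.2479 → |volume| = 26.25

Directed edges: 54 total, each appears once with its reverse present → watertight.


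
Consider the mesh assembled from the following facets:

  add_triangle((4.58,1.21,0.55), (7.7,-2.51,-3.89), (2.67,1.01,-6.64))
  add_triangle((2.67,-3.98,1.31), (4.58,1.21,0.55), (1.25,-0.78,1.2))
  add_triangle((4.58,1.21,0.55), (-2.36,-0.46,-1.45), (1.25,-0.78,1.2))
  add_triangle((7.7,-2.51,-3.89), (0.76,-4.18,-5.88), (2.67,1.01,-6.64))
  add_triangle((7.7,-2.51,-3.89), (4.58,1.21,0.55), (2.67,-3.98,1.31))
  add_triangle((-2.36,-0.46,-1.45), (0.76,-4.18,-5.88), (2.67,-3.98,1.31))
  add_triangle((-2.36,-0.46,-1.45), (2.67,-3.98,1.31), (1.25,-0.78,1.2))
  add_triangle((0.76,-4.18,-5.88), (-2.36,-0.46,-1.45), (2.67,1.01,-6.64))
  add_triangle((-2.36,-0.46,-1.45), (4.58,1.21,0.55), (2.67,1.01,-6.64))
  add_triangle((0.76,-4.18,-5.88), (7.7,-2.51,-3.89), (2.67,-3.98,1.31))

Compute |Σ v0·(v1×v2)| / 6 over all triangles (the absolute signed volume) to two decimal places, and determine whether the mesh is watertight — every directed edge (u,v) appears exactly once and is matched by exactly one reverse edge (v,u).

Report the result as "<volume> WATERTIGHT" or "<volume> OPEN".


150.78 WATERTIGHT

Per-triangle v0·(v1×v2)/6:
  t1: +25.2645
  t2: +2.9165
  t3: -0.8576
  t4: +39.9638
  t5: +20.6517
  t6: +10.6726
  t7: +0.8978
  t8: +15.3189
  t9: +0.5974
  t10: +35.3509
Σ = +150.7764 → |volume| = 150.78

Directed edges: 30 total, each appears once with its reverse present → watertight.


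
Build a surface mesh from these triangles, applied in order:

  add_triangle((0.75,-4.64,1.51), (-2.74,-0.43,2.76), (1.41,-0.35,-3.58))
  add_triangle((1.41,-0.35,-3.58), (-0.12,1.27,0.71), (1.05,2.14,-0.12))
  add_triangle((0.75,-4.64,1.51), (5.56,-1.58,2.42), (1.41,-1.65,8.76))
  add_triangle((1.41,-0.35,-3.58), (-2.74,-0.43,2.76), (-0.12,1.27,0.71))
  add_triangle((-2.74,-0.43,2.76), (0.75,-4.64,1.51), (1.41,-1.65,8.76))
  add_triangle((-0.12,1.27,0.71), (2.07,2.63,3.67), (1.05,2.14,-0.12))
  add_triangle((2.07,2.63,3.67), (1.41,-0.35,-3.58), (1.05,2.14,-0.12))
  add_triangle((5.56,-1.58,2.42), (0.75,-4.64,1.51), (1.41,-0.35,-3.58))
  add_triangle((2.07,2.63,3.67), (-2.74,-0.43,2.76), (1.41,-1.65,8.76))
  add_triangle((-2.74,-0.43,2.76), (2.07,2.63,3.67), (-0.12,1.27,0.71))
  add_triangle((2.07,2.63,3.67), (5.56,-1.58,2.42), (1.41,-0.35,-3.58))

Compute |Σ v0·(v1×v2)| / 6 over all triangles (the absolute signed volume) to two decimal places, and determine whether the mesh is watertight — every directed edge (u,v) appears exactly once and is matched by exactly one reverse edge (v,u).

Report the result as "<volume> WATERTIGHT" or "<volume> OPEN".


Per-triangle v0·(v1×v2)/6:
  t1: +5.2834
  t2: +0.5134
  t3: +32.0478
  t4: +1.1174
  t5: +20.1826
  t6: +1.2290
  t7: +3.1545
  t8: +17.1480
  t9: +15.6347
  t10: +2.7671
  t11: +12.6367
Σ = +111.7145 → |volume| = 111.71

Directed edges: 33 total; 3 unmatched, e.g. (5.56,-1.58,2.42)→(1.41,-1.65,8.76) → open.

111.71 OPEN


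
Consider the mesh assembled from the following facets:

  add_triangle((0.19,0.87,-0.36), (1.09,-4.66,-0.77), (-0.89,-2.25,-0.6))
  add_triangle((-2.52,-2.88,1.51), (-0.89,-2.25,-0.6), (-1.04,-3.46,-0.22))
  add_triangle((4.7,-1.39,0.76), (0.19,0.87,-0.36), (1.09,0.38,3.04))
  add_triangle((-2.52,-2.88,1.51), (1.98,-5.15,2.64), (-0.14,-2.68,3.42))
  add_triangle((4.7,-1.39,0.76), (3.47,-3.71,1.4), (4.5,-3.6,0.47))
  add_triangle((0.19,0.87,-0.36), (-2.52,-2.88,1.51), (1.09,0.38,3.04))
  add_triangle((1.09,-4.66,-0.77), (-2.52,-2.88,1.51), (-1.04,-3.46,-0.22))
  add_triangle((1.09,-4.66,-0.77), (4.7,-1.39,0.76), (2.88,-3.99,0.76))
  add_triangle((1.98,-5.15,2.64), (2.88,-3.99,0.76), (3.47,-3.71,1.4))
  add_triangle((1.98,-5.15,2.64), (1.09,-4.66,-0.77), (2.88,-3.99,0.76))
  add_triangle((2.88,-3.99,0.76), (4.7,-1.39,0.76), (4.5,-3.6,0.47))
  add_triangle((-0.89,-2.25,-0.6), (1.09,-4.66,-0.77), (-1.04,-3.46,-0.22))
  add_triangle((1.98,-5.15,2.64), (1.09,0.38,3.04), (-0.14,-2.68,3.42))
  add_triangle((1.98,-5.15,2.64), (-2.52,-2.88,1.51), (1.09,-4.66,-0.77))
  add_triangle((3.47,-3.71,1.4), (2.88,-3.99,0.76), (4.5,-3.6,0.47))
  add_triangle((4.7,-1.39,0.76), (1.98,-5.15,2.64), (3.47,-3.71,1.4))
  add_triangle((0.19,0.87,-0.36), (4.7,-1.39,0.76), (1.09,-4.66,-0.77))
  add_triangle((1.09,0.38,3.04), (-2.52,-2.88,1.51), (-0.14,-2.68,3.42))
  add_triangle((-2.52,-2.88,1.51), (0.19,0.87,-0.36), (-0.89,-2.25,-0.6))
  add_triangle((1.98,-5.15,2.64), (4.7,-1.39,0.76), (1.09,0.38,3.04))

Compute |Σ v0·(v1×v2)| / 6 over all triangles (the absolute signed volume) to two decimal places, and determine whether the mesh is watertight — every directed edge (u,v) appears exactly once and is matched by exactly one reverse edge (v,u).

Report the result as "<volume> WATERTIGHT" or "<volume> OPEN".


58.62 WATERTIGHT

Per-triangle v0·(v1×v2)/6:
  t1: +0.6239
  t2: +0.6446
  t3: +2.2927
  t4: +6.3368
  t5: +2.0328
  t6: +0.9232
  t7: +1.9799
  t8: +3.3261
  t9: +1.6749
  t10: +4.4234
  t11: -1.1565
  t12: +0.7147
  t13: +5.4205
  t14: +9.8549
  t15: +0.9903
  t16: +1.8775
  t17: +2.0141
  t18: +2.6958
  t19: +0.4382
  t20: +11.5156
Σ = +58.6234 → |volume| = 58.62

Directed edges: 60 total, each appears once with its reverse present → watertight.


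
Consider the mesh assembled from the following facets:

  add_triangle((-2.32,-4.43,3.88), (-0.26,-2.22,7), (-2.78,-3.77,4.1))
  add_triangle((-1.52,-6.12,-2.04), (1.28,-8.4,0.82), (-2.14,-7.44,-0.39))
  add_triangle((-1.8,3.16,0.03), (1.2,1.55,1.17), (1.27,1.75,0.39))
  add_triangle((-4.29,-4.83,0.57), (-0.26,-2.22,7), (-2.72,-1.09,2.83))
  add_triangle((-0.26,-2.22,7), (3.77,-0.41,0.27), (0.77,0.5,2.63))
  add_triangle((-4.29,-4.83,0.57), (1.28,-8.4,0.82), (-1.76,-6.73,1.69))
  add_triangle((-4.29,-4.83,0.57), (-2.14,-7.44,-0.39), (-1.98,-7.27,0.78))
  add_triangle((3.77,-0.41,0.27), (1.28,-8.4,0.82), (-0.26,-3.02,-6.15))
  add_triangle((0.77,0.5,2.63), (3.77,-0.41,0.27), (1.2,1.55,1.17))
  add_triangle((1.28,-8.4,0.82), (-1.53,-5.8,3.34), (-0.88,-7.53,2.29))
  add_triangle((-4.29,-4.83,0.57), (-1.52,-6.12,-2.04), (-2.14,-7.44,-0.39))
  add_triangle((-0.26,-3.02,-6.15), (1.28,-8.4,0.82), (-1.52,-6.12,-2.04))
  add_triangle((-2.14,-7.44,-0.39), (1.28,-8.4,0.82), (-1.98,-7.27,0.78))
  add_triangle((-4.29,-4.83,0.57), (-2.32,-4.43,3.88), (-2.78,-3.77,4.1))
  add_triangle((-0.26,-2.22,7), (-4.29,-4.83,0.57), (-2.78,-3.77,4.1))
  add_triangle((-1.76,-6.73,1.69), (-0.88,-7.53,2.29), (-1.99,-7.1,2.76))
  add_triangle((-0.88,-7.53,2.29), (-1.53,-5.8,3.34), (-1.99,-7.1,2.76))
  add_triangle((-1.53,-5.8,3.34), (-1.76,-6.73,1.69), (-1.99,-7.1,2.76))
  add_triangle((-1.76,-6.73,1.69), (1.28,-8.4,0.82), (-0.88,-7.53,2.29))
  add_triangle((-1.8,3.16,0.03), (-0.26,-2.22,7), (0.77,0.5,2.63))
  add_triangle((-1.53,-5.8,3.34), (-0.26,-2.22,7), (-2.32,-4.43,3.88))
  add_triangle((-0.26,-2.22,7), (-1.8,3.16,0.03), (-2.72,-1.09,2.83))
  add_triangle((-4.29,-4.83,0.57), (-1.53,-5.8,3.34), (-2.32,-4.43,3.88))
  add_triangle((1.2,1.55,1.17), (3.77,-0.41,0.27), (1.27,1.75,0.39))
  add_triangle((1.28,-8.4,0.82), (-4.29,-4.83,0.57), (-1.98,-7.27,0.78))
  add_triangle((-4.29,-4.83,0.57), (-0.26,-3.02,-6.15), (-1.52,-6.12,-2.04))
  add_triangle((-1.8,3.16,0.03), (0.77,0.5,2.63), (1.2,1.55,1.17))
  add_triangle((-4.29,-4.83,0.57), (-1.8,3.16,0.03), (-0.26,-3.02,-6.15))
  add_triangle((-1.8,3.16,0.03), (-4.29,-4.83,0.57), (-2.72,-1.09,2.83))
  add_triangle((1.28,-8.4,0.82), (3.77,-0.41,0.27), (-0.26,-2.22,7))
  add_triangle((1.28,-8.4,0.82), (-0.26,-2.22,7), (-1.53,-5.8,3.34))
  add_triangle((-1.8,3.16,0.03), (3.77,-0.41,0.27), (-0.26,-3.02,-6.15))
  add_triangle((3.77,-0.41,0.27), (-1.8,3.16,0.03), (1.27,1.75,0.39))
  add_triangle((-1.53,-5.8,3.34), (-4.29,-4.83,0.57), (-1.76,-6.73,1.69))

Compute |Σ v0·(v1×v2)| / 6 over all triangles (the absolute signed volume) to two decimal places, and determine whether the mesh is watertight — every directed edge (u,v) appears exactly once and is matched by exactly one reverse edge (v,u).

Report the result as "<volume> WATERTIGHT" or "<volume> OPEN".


Per-triangle v0·(v1×v2)/6:
  t1: +3.5391
  t2: +8.2550
  t3: +0.9697
  t4: +13.2248
  t5: +6.2117
  t6: +6.8846
  t7: +4.2897
  t8: +33.2201
  t9: +2.3212
  t10: +2.6186
  t11: +5.9385
  t12: +19.4697
  t13: +5.1479
  t14: +3.2146
  t15: -1.9531
  t16: +1.2534
  t17: +1.6525
  t18: -0.2670
  t19: +3.1317
  t20: +6.0083
  t21: +6.7865
  t22: +10.0732
  t23: +6.3356
  t24: +0.9703
  t25: -0.0689
  t26: +15.1231
  t27: +2.2381
  t28: +23.3426
  t29: +9.4495
  t30: +35.4015
  t31: +20.5996
  t32: +11.1155
  t33: +0.3685
  t34: +6.4044
Σ = +273.2707 → |volume| = 273.27

Directed edges: 102 total, each appears once with its reverse present → watertight.

273.27 WATERTIGHT


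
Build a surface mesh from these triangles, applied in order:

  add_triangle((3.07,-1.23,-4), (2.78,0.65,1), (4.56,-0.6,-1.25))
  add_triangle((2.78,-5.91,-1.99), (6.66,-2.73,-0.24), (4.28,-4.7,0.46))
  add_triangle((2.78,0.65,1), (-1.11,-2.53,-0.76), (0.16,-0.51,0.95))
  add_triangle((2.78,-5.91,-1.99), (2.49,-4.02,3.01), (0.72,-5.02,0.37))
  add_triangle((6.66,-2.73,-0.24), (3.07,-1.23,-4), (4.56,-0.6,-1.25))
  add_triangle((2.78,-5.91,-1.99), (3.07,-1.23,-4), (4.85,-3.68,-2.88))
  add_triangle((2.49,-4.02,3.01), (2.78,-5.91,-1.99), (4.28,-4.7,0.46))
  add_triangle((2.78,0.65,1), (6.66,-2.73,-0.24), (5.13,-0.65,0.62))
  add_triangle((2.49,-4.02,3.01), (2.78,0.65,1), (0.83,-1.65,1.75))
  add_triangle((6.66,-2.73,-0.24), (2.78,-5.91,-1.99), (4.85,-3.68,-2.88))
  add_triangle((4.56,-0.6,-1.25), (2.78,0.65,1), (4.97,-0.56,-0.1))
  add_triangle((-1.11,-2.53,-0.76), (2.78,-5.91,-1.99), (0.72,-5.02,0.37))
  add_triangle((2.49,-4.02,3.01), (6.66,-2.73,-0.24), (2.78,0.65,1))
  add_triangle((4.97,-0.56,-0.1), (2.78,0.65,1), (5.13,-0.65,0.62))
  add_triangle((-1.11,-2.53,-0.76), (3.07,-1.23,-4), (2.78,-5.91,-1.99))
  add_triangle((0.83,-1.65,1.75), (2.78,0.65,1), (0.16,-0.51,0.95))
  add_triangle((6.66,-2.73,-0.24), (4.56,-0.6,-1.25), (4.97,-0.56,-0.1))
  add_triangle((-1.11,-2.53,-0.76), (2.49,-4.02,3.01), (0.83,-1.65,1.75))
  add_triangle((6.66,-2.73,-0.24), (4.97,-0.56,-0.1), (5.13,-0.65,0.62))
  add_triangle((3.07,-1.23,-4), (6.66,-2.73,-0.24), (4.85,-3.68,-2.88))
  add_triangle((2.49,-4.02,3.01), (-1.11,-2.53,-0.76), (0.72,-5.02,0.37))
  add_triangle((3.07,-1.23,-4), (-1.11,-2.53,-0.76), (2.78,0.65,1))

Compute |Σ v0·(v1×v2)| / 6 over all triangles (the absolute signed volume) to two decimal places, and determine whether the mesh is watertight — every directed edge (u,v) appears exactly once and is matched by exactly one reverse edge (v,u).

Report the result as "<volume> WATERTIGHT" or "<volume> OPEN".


Per-triangle v0·(v1×v2)/6:
  t1: +1.3321
  t2: +9.4314
  t3: -1.0303
  t4: +8.2705
  t5: +5.4451
  t6: +6.9895
  t7: +7.6884
  t8: +0.1754
  t9: +1.2885
  t10: +10.7755
  t11: +0.8488
  t12: +4.5193
  t13: +9.8201
  t14: +0.6400
  t15: +7.8985
  t16: +0.3944
  t17: +1.8917
  t18: +1.2644
  t19: +1.1922
  t20: +7.3898
  t21: +1.8289
  t22: -5.0441
Σ = +83.0100 → |volume| = 83.01

Directed edges: 66 total; 6 unmatched, e.g. (6.66,-2.73,-0.24)→(4.28,-4.7,0.46) → open.

83.01 OPEN


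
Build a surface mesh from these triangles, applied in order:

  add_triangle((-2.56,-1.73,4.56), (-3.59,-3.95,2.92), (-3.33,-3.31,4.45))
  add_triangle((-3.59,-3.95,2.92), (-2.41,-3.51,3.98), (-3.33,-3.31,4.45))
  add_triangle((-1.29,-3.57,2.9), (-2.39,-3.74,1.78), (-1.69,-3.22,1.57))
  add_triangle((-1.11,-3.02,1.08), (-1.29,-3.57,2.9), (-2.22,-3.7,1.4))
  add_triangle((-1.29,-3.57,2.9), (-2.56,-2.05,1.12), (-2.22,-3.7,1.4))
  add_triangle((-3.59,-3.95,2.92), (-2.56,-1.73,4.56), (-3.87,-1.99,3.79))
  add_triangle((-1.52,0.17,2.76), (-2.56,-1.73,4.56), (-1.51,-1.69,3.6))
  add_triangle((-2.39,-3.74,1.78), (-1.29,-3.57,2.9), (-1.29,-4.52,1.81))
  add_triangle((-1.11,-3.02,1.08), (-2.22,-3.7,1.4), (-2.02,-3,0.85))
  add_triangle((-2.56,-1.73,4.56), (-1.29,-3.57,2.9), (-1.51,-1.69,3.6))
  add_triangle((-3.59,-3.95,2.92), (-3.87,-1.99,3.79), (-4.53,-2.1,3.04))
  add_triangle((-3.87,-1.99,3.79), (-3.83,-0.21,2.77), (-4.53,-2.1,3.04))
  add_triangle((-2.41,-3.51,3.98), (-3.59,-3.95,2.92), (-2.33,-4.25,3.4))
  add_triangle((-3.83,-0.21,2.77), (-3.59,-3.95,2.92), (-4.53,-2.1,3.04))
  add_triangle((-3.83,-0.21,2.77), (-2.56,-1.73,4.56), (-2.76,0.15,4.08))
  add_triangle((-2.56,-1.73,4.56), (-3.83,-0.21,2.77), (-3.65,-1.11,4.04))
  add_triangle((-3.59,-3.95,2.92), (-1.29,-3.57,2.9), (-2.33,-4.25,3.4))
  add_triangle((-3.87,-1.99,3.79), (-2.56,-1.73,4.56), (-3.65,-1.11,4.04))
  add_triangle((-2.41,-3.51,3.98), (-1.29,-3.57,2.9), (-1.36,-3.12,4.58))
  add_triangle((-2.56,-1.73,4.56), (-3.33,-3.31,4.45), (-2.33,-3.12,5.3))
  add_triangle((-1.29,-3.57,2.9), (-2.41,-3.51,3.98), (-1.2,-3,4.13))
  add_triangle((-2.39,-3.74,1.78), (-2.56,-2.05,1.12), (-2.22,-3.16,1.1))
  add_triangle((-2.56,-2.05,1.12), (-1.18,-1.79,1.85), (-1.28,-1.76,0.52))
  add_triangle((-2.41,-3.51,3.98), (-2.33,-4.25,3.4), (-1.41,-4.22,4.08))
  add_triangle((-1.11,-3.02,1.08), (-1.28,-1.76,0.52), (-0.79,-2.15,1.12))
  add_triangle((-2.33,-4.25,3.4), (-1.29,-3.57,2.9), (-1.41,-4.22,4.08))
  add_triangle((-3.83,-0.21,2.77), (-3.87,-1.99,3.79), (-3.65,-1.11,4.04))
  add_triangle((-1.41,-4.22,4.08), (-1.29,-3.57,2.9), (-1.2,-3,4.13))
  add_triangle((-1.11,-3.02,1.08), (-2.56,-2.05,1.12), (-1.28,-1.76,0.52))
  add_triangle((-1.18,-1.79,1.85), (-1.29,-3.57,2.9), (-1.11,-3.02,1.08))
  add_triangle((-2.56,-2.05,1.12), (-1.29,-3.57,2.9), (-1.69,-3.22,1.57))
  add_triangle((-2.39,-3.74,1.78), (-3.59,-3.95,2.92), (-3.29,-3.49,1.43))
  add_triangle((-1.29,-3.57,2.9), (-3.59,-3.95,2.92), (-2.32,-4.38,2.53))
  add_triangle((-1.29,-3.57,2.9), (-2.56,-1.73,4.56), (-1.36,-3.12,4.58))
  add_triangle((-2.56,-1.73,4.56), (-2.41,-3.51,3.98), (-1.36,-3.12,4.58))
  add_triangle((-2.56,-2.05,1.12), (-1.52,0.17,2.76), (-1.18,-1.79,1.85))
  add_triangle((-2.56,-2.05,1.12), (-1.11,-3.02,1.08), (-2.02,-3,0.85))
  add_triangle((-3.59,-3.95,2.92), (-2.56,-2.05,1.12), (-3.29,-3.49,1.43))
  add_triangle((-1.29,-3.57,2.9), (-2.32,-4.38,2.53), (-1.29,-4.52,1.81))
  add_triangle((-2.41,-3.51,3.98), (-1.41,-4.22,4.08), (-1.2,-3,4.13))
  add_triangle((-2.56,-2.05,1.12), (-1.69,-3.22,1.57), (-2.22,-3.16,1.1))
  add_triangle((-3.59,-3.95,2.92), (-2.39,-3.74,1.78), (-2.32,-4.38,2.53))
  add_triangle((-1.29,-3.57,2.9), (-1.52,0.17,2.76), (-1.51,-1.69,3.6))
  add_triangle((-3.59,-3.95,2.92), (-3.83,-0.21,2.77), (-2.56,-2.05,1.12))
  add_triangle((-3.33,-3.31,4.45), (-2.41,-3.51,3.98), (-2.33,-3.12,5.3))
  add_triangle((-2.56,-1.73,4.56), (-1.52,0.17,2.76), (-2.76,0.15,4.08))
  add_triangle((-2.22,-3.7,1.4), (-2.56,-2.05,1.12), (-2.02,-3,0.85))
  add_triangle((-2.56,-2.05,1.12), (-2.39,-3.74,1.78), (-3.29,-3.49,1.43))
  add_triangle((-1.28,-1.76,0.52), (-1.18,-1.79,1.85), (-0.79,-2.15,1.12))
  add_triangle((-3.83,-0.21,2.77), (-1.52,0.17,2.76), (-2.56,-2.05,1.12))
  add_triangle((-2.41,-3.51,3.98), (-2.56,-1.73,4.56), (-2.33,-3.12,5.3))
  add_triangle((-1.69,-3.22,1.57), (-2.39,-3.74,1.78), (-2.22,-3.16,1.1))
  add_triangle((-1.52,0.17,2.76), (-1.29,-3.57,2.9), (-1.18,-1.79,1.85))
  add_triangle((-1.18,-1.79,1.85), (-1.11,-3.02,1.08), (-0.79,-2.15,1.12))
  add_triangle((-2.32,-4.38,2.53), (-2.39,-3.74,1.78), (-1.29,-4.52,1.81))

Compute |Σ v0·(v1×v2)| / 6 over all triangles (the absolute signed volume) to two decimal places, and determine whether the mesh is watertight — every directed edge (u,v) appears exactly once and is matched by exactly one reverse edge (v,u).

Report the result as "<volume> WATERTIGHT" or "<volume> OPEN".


20.42 OPEN

Per-triangle v0·(v1×v2)/6:
  t1: +0.6076
  t2: +1.3221
  t3: +0.2521
  t4: +0.7036
  t5: +1.4515
  t6: +2.9449
  t7: +0.4800
  t8: -1.4074
  t9: +0.1319
  t10: +0.8760
  t11: +1.9831
  t12: +1.4395
  t13: +1.2651
  t14: -0.9485
  t15: +2.6355
  t16: +0.1523
  t17: +0.0690
  t18: +1.1396
  t19: +1.2333
  t20: +1.4967
  t21: -1.0722
  t22: +0.3328
  t23: -0.4327
  t24: +0.9923
  t25: -0.1119
  t26: +0.3045
  t27: +1.0134
  t28: -0.1607
  t29: +0.2228
  t30: -0.4401
  t31: -0.9611
  t32: +0.8405
  t33: +1.1962
  t34: -1.9183
  t35: +2.0256
  t36: -1.5448
  t37: -0.3813
  t38: +0.4968
  t39: +1.0267
  t40: +0.9884
  t41: -0.3873
  t42: +0.6064
  t43: -0.5449
  t44: +2.1469
  t45: +1.0135
  t46: +0.4723
  t47: +0.2806
  t48: -0.2753
  t49: -0.2825
  t50: -1.9060
  t51: -1.1291
  t52: +0.0879
  t53: -0.5469
  t54: +0.0924
  t55: +0.5457
Σ = +20.4185 → |volume| = 20.42

Directed edges: 165 total; 3 unmatched, e.g. (-2.76,0.15,4.08)→(-3.83,-0.21,2.77) → open.
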